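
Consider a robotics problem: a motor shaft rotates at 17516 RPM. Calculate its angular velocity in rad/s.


omega = 17516 * 2*pi/60 = 1834.2712

1834.2712 rad/s


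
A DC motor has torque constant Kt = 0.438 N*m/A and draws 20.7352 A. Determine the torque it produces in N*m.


tau = Kt * I = 0.438*20.7352 = 9.0820

9.0820 N*m


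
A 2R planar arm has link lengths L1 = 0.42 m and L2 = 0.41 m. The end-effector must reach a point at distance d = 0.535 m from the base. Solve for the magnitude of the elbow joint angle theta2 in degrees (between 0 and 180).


cos(th2) = (d^2 - L1^2 - L2^2)/(2*L1*L2) = (0.535^2 - 0.42^2 - 0.41^2)/(2*0.42*0.41) = -0.16920732
th2 = acos(-0.16920732) = 99.7417 deg

99.7417 degrees


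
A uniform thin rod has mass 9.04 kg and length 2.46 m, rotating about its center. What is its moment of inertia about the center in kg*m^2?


I = (1/12)*m*L^2 = (1/12)*9.04*2.46^2 = 4.5589

4.5589 kg*m^2


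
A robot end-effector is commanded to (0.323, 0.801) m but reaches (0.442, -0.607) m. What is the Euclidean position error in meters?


dx = 0.442 - (0.323) = 0.1190, dy = -0.607 - (0.801) = -1.4080
err = sqrt(0.014161 + 1.982464) = 1.4130

1.4130 m


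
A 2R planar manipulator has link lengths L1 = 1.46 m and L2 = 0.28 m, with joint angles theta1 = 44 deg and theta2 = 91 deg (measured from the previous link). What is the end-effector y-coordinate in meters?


y = L1*sin(th1) + L2*sin(th1+th2) = 1.46*sin(44 deg) + 0.28*sin(135 deg) = 1.2122

1.2122 m


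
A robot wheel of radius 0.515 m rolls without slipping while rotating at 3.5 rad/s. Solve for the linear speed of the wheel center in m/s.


v = omega * r = 3.5 * 0.515 = 1.8025

1.8025 m/s


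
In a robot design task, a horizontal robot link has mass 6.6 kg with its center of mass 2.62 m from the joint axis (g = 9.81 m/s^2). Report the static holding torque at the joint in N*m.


tau = m*g*L = 6.6 * 9.81 * 2.62 = 169.6345

169.6345 N*m


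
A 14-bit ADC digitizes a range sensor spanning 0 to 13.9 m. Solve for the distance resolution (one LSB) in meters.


res = range / 2^n = 13.9/2^14 = 13.9/16384 = 8.4839e-04

8.4839e-04 m


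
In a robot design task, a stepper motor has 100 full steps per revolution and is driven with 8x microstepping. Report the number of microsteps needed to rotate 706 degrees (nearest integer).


step_size = 360/(100*8) = 360/800 = 0.450000 deg
n = 706/(360/800) = 706*800/360 = 1568.8889 -> 1569

1569 steps


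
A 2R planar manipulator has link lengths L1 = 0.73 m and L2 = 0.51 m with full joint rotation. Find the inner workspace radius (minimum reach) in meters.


r_min = |L1 - L2| = |0.73 - 0.51| = 0.2200

0.2200 m


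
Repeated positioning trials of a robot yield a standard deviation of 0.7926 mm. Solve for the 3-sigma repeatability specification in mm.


repeatability = 3*sigma = 3*0.7926 = 2.3778

2.3778 mm


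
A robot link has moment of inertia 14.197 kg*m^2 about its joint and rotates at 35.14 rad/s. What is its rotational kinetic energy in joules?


KE = (1/2)*I*omega^2 = 0.5*14.197*35.14^2 = 8765.3669

8765.3669 J


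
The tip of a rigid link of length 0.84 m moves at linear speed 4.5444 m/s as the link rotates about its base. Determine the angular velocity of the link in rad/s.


omega = v / L = 4.5444 / 0.84 = 5.4100

5.4100 rad/s


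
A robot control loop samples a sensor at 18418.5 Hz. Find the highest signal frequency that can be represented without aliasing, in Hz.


f_max = f_s/2 = 18418.5/2 = 9209.2500

9209.2500 Hz


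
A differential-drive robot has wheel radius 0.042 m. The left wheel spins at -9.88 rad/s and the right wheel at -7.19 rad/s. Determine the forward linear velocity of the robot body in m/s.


v = r*(wR + wL)/2 = 0.042*(-7.19 + -9.88)/2 = -0.3585

-0.3585 m/s


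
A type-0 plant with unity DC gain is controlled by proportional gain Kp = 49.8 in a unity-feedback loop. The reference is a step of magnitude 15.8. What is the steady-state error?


e_ss = R/(1 + Kp) = 15.8/(1 + 49.8) = 15.8/50.8000 = 0.3110

0.3110


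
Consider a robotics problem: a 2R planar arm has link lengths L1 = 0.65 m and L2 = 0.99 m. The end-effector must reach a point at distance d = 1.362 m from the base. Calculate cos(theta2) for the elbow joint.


cos(th2) = (d^2 - L1^2 - L2^2)/(2*L1*L2) = (1.362^2 - 0.65^2 - 0.99^2)/(2*0.65*0.99) = 0.3515

0.3515


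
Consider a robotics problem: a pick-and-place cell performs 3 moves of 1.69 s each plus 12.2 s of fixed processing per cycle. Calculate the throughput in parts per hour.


T_cycle = 3*1.69 + 12.2 = 17.2700 s
rate = 3600/T = 208.4540

208.4540 parts/hour


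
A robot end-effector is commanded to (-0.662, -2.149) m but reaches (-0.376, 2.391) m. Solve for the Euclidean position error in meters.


dx = -0.376 - (-0.662) = 0.2860, dy = 2.391 - (-2.149) = 4.5400
err = sqrt(0.081796 + 20.611600) = 4.5490

4.5490 m


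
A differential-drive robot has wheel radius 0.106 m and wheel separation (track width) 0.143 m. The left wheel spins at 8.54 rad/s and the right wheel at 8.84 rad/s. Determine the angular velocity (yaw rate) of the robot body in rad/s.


omega = r*(wR - wL)/L = 0.106*(8.84 - (8.54))/0.143 = 0.2224

0.2224 rad/s


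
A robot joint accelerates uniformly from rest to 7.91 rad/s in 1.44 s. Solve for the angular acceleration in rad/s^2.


alpha = delta_omega / t = 7.91 / 1.44 = 5.4931

5.4931 rad/s^2


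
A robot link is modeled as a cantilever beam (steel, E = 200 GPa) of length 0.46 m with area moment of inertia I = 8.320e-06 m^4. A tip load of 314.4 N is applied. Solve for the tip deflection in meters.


delta = F*L^3/(3*E*I) = 314.4*0.46^3/(3*2.000e+11*8.320e-06)
      = 30.6024384/4992000 = 6.1303e-06

6.1303e-06 m


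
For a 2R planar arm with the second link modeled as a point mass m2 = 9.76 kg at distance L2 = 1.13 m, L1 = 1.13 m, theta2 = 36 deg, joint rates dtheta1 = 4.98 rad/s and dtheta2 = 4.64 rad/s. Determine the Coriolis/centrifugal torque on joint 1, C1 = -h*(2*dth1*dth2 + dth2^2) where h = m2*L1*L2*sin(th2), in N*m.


h = m2*L1*L2*sin(th2) = 9.76*1.13*1.13*sin(36 deg) = 7.325300
C1 = -h*(2*4.98*4.64 + 4.64^2) = -7.325300*67.7440 = -496.2451

-496.2451 N*m


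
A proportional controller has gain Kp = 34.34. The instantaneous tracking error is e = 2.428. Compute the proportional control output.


u_P = Kp * e = 34.34 * 2.428 = 83.3775

83.3775


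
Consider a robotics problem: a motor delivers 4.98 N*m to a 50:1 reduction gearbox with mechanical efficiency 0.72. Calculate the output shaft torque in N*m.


tau_out = tau_in * N * eta = 4.98 * 50 * 0.72 = 179.2800

179.2800 N*m


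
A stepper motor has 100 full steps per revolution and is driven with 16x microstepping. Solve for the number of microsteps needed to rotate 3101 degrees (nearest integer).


step_size = 360/(100*16) = 360/1600 = 0.225000 deg
n = 3101/(360/1600) = 3101*1600/360 = 13782.2222 -> 13782

13782 steps


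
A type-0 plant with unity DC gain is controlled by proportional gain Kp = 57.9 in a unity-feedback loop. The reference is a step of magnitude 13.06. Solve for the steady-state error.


e_ss = R/(1 + Kp) = 13.06/(1 + 57.9) = 13.06/58.9000 = 0.2217

0.2217


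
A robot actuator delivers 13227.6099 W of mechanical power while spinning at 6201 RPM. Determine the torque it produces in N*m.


omega = 6201 * 2*pi/60 = 649.367201 rad/s
tau = P / omega = 13227.6099 / 649.367201 = 20.3700

20.3700 N*m


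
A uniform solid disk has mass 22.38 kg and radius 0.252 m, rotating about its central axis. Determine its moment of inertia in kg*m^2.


I = (1/2)*m*R^2 = 0.5*22.38*0.252^2 = 0.7106

0.7106 kg*m^2


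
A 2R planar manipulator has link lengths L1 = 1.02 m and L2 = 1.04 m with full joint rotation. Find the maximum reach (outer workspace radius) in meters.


r_max = L1 + L2 = 1.02 + 1.04 = 2.0600

2.0600 m


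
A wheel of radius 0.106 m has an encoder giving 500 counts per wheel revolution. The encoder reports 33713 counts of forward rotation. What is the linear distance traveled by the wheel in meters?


revs = 33713/500 = 67.426000
d = revs * 2*pi*r = 67.426000 * 2*pi*0.106 = 44.9069

44.9069 m


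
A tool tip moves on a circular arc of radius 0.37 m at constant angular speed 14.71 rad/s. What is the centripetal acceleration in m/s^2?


a_c = omega^2 * r = 14.71^2 * 0.37 = 80.0621

80.0621 m/s^2


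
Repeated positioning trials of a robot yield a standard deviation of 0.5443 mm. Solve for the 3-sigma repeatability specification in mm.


repeatability = 3*sigma = 3*0.5443 = 1.6329

1.6329 mm


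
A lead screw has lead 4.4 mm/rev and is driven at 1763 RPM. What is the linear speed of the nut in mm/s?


v = lead * (RPM/60) = 4.4*1763/60 = 129.2867

129.2867 mm/s


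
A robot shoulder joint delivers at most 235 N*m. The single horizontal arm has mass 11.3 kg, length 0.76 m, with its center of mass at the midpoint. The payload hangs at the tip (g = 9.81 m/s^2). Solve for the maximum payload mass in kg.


tau_arm = m_arm*g*(L/2) = 11.3*9.81*0.76/2 = 42.1241 N*m
tau_payload = tau_max - tau_arm = 235 - 42.1241 = 192.8759
m_payload = tau_payload / (g*L) = 192.8759 / (9.81*0.76) = 25.8699

25.8699 kg


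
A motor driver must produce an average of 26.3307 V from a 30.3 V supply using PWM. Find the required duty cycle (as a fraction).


D = V_avg/V_supply = 26.3307/30.3 = 0.8690

0.8690


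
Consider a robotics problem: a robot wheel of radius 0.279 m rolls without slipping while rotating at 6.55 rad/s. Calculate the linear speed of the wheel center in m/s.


v = omega * r = 6.55 * 0.279 = 1.8275

1.8275 m/s


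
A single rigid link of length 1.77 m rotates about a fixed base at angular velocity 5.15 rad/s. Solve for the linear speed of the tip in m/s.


v = L*omega = 1.77 * 5.15 = 9.1155

9.1155 m/s


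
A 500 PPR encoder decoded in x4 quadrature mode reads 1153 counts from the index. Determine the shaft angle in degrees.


angle = counts * 360 / (PPR*4) = 1153 * 360 / 2000 = 207.5400

207.5400 degrees


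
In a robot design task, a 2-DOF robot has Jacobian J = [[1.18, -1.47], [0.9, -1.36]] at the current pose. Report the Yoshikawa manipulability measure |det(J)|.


det(J) = 1.18*-1.36 - (-1.47)*(0.9) = -0.2818
|det(J)| = 0.2818

0.2818


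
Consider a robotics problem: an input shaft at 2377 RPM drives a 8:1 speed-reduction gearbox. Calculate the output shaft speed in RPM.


omega_out = omega_in / N = 2377 / 8 = 297.1250

297.1250 RPM


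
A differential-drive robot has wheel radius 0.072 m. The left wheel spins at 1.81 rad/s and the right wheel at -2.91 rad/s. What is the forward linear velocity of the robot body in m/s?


v = r*(wR + wL)/2 = 0.072*(-2.91 + 1.81)/2 = -0.0396

-0.0396 m/s


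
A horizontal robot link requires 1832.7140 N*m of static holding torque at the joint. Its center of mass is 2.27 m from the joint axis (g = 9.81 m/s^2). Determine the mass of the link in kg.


m = tau / (g*L) = 1832.7140 / (9.81 * 2.27) = 82.3000

82.3000 kg


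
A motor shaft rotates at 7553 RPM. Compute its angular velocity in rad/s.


omega = 7553 * 2*pi/60 = 790.9483

790.9483 rad/s


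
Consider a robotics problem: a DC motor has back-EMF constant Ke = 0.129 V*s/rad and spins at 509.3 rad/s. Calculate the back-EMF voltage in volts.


V_emf = Ke * omega = 0.129*509.3 = 65.6997

65.6997 V


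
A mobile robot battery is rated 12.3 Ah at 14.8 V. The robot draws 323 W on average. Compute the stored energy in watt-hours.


E = capacity * V = 12.3*14.8 = 182.0400

182.0400 Wh


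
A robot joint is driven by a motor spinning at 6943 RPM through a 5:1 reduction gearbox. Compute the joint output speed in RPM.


omega_joint = omega_motor / N = 6943 / 5 = 1388.6000

1388.6000 RPM


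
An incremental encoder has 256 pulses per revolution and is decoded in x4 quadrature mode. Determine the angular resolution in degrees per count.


resolution = 360 / (PPR * 4) = 360 / 1024 = 0.3516

0.3516 degrees


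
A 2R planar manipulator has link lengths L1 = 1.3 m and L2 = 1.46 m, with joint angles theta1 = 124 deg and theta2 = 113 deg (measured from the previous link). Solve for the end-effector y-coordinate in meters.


y = L1*sin(th1) + L2*sin(th1+th2) = 1.3*sin(124 deg) + 1.46*sin(237 deg) = -0.1467

-0.1467 m


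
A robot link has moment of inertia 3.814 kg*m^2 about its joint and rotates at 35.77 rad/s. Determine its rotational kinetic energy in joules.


KE = (1/2)*I*omega^2 = 0.5*3.814*35.77^2 = 2439.9930

2439.9930 J


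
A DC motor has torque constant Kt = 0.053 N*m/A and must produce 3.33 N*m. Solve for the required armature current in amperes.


I = tau / Kt = 3.33/0.053 = 62.8302

62.8302 A


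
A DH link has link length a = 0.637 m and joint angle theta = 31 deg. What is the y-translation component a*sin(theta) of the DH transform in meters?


a*sin(theta) = 0.637*sin(31 deg) = 0.3281

0.3281 m


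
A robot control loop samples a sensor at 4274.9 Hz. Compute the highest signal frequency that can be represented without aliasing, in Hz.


f_max = f_s/2 = 4274.9/2 = 2137.4500

2137.4500 Hz


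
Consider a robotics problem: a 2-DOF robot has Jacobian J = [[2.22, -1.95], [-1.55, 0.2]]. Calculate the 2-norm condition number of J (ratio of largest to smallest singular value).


JJ^T eigenvalues: trace(JJ^T) = 11.1734, det(JJ^T) = det(J)^2 = 6.64866225
s_max^2 = (11.1734 + sqrt(98.25021856))/2 = 10.54276241
s_min^2 = (11.1734 - sqrt(98.25021856))/2 = 0.63063759
kappa = s_max/s_min = sqrt(10.54276241/0.63063759) = 4.0887

4.0887


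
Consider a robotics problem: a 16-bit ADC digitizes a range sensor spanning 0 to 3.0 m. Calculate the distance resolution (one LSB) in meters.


res = range / 2^n = 3.0/2^16 = 3.0/65536 = 4.5776e-05

4.5776e-05 m


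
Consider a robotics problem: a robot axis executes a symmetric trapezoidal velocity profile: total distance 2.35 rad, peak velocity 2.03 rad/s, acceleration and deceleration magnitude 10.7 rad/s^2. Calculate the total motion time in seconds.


t_acc = v/a = 2.03/10.7 = 0.189720 s
d_acc = v^2/(2a) = 0.192565 rad (each ramp)
d_cruise = 2.35 - 2*0.192565 = 1.964870 rad
t_cruise = 1.964870/2.03 = 0.967916 s
t_total = 2*0.189720 + 0.967916 = 1.3474

1.3474 s


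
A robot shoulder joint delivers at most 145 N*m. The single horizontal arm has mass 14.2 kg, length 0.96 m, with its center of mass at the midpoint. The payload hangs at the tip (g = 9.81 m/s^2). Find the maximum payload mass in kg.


tau_arm = m_arm*g*(L/2) = 14.2*9.81*0.96/2 = 66.8650 N*m
tau_payload = tau_max - tau_arm = 145 - 66.8650 = 78.1350
m_payload = tau_payload / (g*L) = 78.1350 / (9.81*0.96) = 8.2967

8.2967 kg


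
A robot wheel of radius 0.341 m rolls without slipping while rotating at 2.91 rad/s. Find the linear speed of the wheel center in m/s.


v = omega * r = 2.91 * 0.341 = 0.9923

0.9923 m/s


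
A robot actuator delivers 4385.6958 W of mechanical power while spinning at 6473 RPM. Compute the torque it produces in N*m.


omega = 6473 * 2*pi/60 = 677.850975 rad/s
tau = P / omega = 4385.6958 / 677.850975 = 6.4700

6.4700 N*m


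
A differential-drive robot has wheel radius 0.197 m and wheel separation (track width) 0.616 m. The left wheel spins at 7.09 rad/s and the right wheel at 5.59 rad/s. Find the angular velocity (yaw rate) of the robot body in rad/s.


omega = r*(wR - wL)/L = 0.197*(5.59 - (7.09))/0.616 = -0.4797

-0.4797 rad/s


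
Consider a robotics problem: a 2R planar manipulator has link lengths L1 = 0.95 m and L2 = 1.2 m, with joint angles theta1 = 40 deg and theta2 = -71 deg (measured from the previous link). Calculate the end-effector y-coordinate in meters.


y = L1*sin(th1) + L2*sin(th1+th2) = 0.95*sin(40 deg) + 1.2*sin(-31 deg) = -0.0074

-0.0074 m


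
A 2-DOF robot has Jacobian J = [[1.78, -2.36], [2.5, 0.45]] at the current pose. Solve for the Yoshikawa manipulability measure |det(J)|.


det(J) = 1.78*0.45 - (-2.36)*(2.5) = 6.7010
|det(J)| = 6.7010

6.7010


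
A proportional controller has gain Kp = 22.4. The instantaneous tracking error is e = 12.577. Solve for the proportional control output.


u_P = Kp * e = 22.4 * 12.577 = 281.7248

281.7248


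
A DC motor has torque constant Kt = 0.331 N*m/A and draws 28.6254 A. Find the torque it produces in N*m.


tau = Kt * I = 0.331*28.6254 = 9.4750

9.4750 N*m


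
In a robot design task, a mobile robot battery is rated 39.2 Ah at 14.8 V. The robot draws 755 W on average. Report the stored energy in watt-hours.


E = capacity * V = 39.2*14.8 = 580.1600

580.1600 Wh


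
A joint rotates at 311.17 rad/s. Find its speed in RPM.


RPM = 311.17 * 60/(2*pi) = 2971.4546

2971.4546 RPM


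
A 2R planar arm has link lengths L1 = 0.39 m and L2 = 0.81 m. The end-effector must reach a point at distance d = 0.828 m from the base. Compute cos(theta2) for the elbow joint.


cos(th2) = (d^2 - L1^2 - L2^2)/(2*L1*L2) = (0.828^2 - 0.39^2 - 0.81^2)/(2*0.39*0.81) = -0.1941

-0.1941


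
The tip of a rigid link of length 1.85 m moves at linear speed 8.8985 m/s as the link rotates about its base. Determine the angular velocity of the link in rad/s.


omega = v / L = 8.8985 / 1.85 = 4.8100

4.8100 rad/s


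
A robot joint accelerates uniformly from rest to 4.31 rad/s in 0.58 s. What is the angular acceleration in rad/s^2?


alpha = delta_omega / t = 4.31 / 0.58 = 7.4310

7.4310 rad/s^2


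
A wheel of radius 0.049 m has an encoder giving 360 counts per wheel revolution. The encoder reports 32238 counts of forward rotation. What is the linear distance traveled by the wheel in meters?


revs = 32238/360 = 89.550000
d = revs * 2*pi*r = 89.550000 * 2*pi*0.049 = 27.5703

27.5703 m


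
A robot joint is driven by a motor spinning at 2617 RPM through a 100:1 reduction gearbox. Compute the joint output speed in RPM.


omega_joint = omega_motor / N = 2617 / 100 = 26.1700

26.1700 RPM


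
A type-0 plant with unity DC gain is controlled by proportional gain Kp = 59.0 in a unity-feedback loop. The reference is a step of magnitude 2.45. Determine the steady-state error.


e_ss = R/(1 + Kp) = 2.45/(1 + 59.0) = 2.45/60.0000 = 0.0408

0.0408


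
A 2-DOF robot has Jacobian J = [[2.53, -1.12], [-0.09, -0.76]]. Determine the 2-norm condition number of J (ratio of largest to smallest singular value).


JJ^T eigenvalues: trace(JJ^T) = 8.2410, det(JJ^T) = det(J)^2 = 4.09495696
s_max^2 = (8.2410 + sqrt(51.53425316))/2 = 7.70986809
s_min^2 = (8.2410 - sqrt(51.53425316))/2 = 0.53113191
kappa = s_max/s_min = sqrt(7.70986809/0.53113191) = 3.8100

3.8100


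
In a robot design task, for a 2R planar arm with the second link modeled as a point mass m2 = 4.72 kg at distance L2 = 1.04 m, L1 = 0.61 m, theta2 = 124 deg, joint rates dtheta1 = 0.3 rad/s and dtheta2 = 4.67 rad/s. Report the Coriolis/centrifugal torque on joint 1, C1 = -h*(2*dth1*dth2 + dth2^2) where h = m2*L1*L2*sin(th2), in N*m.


h = m2*L1*L2*sin(th2) = 4.72*0.61*1.04*sin(124 deg) = 2.482444
C1 = -h*(2*0.3*4.67 + 4.67^2) = -2.482444*24.6109 = -61.0952

-61.0952 N*m


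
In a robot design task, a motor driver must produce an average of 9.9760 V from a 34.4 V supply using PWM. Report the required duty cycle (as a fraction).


D = V_avg/V_supply = 9.9760/34.4 = 0.2900

0.2900


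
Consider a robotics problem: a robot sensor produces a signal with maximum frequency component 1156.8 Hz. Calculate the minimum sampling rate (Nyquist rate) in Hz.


f_s,min = 2*f_max = 2*1156.8 = 2313.6000

2313.6000 Hz


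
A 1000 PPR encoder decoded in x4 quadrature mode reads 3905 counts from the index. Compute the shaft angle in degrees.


angle = counts * 360 / (PPR*4) = 3905 * 360 / 4000 = 351.4500

351.4500 degrees


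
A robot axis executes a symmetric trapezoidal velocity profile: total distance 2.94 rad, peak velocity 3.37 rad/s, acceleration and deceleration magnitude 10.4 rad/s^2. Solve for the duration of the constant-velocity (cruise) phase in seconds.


t_acc = v/a = 0.324038 s, d_acc = v^2/(2a) = 0.546005 rad each
d_cruise = 2.94 - 2*0.546005 = 1.847990 rad
t_cruise = d_cruise/v = 1.847990/3.37 = 0.5484

0.5484 s


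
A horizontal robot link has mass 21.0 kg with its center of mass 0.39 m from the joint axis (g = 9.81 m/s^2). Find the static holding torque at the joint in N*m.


tau = m*g*L = 21.0 * 9.81 * 0.39 = 80.3439

80.3439 N*m


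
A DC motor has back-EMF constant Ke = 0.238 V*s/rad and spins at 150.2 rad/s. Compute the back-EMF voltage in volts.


V_emf = Ke * omega = 0.238*150.2 = 35.7476

35.7476 V


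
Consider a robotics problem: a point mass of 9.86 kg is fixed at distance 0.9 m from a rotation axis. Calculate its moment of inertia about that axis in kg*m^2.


I = m*r^2 = 9.86*0.9^2 = 7.9866

7.9866 kg*m^2


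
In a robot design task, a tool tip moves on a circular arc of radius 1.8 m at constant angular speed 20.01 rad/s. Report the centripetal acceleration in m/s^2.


a_c = omega^2 * r = 20.01^2 * 1.8 = 720.7202

720.7202 m/s^2


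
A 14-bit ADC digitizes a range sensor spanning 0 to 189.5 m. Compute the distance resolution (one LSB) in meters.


res = range / 2^n = 189.5/2^14 = 189.5/16384 = 0.0116

0.0116 m


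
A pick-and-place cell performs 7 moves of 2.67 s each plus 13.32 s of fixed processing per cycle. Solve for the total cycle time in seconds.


T = 7*2.67 + 13.32 = 32.0100

32.0100 s


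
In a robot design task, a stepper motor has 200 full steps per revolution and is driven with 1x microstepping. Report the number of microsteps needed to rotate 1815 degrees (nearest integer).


step_size = 360/(200*1) = 360/200 = 1.800000 deg
n = 1815/(360/200) = 1815*200/360 = 1008.3333 -> 1008

1008 steps


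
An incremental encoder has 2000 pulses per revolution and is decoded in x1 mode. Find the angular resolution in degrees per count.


resolution = 360 / (PPR * 1) = 360 / 2000 = 0.1800

0.1800 degrees


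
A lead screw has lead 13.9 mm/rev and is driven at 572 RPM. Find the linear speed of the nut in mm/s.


v = lead * (RPM/60) = 13.9*572/60 = 132.5133

132.5133 mm/s


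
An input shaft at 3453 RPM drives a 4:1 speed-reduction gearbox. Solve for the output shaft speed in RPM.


omega_out = omega_in / N = 3453 / 4 = 863.2500

863.2500 RPM


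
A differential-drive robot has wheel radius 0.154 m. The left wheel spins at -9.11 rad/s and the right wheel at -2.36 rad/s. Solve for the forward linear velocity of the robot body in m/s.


v = r*(wR + wL)/2 = 0.154*(-2.36 + -9.11)/2 = -0.8832

-0.8832 m/s


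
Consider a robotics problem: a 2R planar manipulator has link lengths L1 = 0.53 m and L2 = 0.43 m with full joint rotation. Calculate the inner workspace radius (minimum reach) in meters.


r_min = |L1 - L2| = |0.53 - 0.43| = 0.1000

0.1000 m


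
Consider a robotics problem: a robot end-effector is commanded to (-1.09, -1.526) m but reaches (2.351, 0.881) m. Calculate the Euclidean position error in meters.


dx = 2.351 - (-1.09) = 3.4410, dy = 0.881 - (-1.526) = 2.4070
err = sqrt(11.840481 + 5.793649) = 4.1993

4.1993 m


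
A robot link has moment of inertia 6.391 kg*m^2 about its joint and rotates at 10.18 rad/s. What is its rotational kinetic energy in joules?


KE = (1/2)*I*omega^2 = 0.5*6.391*10.18^2 = 331.1573

331.1573 J


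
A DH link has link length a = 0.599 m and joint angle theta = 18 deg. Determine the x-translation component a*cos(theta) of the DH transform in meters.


a*cos(theta) = 0.599*cos(18 deg) = 0.5697

0.5697 m


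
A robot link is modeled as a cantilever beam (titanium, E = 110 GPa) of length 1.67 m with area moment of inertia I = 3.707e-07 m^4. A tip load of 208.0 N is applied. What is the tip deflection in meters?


delta = F*L^3/(3*E*I) = 208.0*1.67^3/(3*1.100e+11*3.707e-07)
      = 968.752304/122331 = 0.0079

0.0079 m


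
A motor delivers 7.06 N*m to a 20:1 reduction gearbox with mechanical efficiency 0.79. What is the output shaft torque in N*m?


tau_out = tau_in * N * eta = 7.06 * 20 * 0.79 = 111.5480

111.5480 N*m


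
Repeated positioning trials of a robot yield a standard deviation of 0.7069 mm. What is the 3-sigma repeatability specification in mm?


repeatability = 3*sigma = 3*0.7069 = 2.1207

2.1207 mm


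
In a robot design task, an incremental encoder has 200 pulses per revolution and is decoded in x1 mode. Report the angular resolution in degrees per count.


resolution = 360 / (PPR * 1) = 360 / 200 = 1.8000

1.8000 degrees


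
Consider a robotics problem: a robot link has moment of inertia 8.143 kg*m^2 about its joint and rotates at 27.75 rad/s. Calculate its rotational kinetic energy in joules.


KE = (1/2)*I*omega^2 = 0.5*8.143*27.75^2 = 3135.3095

3135.3095 J


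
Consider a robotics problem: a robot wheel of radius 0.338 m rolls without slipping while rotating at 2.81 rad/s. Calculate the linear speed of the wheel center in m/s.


v = omega * r = 2.81 * 0.338 = 0.9498

0.9498 m/s


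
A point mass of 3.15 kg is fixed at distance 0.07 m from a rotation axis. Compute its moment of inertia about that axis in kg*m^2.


I = m*r^2 = 3.15*0.07^2 = 0.0154

0.0154 kg*m^2


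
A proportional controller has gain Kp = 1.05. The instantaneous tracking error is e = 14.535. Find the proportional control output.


u_P = Kp * e = 1.05 * 14.535 = 15.2618

15.2618


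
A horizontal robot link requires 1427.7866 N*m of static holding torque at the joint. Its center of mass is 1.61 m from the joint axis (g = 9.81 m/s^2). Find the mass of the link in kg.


m = tau / (g*L) = 1427.7866 / (9.81 * 1.61) = 90.4000

90.4000 kg


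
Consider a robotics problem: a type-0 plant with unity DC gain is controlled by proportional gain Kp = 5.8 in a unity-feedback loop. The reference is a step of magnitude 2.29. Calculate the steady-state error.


e_ss = R/(1 + Kp) = 2.29/(1 + 5.8) = 2.29/6.8000 = 0.3368

0.3368


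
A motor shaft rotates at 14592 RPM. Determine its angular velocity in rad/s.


omega = 14592 * 2*pi/60 = 1528.0707

1528.0707 rad/s


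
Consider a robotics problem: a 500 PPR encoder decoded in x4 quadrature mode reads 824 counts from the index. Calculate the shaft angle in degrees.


angle = counts * 360 / (PPR*4) = 824 * 360 / 2000 = 148.3200

148.3200 degrees


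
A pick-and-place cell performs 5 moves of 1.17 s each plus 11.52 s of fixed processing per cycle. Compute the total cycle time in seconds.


T = 5*1.17 + 11.52 = 17.3700

17.3700 s


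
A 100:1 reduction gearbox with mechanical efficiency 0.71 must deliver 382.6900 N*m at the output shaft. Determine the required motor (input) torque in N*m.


tau_in = tau_out / (N * eta) = 382.6900 / (100 * 0.71) = 5.3900

5.3900 N*m


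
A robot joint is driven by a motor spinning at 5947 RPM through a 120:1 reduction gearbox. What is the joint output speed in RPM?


omega_joint = omega_motor / N = 5947 / 120 = 49.5583

49.5583 RPM


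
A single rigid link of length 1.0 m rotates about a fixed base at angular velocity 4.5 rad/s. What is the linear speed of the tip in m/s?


v = L*omega = 1.0 * 4.5 = 4.5000

4.5000 m/s


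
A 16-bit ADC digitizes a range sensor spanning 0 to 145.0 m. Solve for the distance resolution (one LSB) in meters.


res = range / 2^n = 145.0/2^16 = 145.0/65536 = 0.0022

0.0022 m


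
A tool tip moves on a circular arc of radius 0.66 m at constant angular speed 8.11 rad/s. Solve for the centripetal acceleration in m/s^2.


a_c = omega^2 * r = 8.11^2 * 0.66 = 43.4096

43.4096 m/s^2


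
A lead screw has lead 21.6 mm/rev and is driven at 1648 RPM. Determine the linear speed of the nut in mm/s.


v = lead * (RPM/60) = 21.6*1648/60 = 593.2800

593.2800 mm/s


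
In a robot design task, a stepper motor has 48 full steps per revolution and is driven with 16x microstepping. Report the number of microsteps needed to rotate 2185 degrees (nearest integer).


step_size = 360/(48*16) = 360/768 = 0.468750 deg
n = 2185/(360/768) = 2185*768/360 = 4661.3333 -> 4661

4661 steps


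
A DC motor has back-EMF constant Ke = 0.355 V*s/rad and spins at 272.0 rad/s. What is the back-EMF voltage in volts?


V_emf = Ke * omega = 0.355*272.0 = 96.5600

96.5600 V


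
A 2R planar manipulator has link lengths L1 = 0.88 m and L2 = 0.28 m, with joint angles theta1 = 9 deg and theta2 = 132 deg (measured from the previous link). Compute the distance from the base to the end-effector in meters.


x = L1*cos(th1) + L2*cos(th1+th2) = 0.651565
y = L1*sin(th1) + L2*sin(th1+th2) = 0.313872
d = sqrt(x^2 + y^2) = sqrt(0.424537 + 0.098516) = 0.7232

0.7232 m


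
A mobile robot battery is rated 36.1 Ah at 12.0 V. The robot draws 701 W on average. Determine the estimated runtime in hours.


E = 36.1*12.0 = 433.2000 Wh
t = E/P = 433.2000/701 = 0.6180

0.6180 hours


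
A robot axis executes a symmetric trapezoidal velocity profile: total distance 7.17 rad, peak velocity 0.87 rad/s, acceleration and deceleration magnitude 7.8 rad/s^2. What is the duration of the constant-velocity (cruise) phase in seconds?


t_acc = v/a = 0.111538 s, d_acc = v^2/(2a) = 0.048519 rad each
d_cruise = 7.17 - 2*0.048519 = 7.072962 rad
t_cruise = d_cruise/v = 7.072962/0.87 = 8.1298

8.1298 s


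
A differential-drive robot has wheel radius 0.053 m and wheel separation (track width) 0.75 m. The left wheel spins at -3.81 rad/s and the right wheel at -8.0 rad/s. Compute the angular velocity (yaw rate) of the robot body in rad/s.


omega = r*(wR - wL)/L = 0.053*(-8.0 - (-3.81))/0.75 = -0.2961

-0.2961 rad/s


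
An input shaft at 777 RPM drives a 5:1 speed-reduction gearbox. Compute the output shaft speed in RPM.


omega_out = omega_in / N = 777 / 5 = 155.4000

155.4000 RPM


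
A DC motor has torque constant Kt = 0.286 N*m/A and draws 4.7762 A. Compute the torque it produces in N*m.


tau = Kt * I = 0.286*4.7762 = 1.3660

1.3660 N*m


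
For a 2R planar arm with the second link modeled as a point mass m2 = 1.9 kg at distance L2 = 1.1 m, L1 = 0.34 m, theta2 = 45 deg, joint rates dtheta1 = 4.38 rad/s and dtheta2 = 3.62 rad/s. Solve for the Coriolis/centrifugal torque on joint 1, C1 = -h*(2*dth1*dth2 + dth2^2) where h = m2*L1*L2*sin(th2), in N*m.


h = m2*L1*L2*sin(th2) = 1.9*0.34*1.1*sin(45 deg) = 0.502470
C1 = -h*(2*4.38*3.62 + 3.62^2) = -0.502470*44.8156 = -22.5185

-22.5185 N*m


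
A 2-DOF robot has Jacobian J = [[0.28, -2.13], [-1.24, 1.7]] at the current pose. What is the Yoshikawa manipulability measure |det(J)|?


det(J) = 0.28*1.7 - (-2.13)*(-1.24) = -2.1652
|det(J)| = 2.1652

2.1652


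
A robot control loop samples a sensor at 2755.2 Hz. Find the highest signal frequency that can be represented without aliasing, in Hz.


f_max = f_s/2 = 2755.2/2 = 1377.6000

1377.6000 Hz


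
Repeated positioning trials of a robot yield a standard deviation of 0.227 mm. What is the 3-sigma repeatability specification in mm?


repeatability = 3*sigma = 3*0.227 = 0.6810

0.6810 mm


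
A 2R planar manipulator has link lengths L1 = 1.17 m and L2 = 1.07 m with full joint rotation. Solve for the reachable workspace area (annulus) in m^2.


r_max = L1 + L2 = 2.2400, r_min = |L1 - L2| = 0.1000
A = pi*(r_max^2 - r_min^2) = pi*(5.0176 - 0.0100) = 15.7318

15.7318 m^2


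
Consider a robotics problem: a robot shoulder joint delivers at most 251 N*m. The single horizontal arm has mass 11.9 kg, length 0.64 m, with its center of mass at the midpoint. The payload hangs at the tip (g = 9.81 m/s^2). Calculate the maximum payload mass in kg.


tau_arm = m_arm*g*(L/2) = 11.9*9.81*0.64/2 = 37.3565 N*m
tau_payload = tau_max - tau_arm = 251 - 37.3565 = 213.6435
m_payload = tau_payload / (g*L) = 213.6435 / (9.81*0.64) = 34.0283

34.0283 kg


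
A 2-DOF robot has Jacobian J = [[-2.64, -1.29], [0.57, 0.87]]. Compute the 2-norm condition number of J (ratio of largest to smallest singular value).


JJ^T eigenvalues: trace(JJ^T) = 9.7155, det(JJ^T) = det(J)^2 = 2.43828225
s_max^2 = (9.7155 + sqrt(84.63781125))/2 = 9.45769052
s_min^2 = (9.7155 - sqrt(84.63781125))/2 = 0.25780948
kappa = s_max/s_min = sqrt(9.45769052/0.25780948) = 6.0568

6.0568


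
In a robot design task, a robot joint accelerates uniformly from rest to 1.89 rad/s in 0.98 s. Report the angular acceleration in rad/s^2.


alpha = delta_omega / t = 1.89 / 0.98 = 1.9286

1.9286 rad/s^2


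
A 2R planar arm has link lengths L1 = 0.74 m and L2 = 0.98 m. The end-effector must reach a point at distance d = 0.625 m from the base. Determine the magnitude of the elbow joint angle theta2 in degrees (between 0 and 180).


cos(th2) = (d^2 - L1^2 - L2^2)/(2*L1*L2) = (0.625^2 - 0.74^2 - 0.98^2)/(2*0.74*0.98) = -0.77039093
th2 = acos(-0.77039093) = 140.3890 deg

140.3890 degrees


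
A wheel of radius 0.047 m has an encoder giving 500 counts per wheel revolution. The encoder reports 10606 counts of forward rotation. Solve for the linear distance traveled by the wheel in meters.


revs = 10606/500 = 21.212000
d = revs * 2*pi*r = 21.212000 * 2*pi*0.047 = 6.2641

6.2641 m


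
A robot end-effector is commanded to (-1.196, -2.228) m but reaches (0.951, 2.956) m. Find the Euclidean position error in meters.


dx = 0.951 - (-1.196) = 2.1470, dy = 2.956 - (-2.228) = 5.1840
err = sqrt(4.609609 + 26.873856) = 5.6110

5.6110 m


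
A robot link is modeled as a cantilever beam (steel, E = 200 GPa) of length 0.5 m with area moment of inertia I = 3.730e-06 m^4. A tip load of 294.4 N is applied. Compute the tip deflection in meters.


delta = F*L^3/(3*E*I) = 294.4*0.5^3/(3*2.000e+11*3.730e-06)
      = 36.8/2238000 = 1.6443e-05

1.6443e-05 m


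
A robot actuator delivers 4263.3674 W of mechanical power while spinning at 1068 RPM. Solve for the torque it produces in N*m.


omega = 1068 * 2*pi/60 = 111.840698 rad/s
tau = P / omega = 4263.3674 / 111.840698 = 38.1200

38.1200 N*m


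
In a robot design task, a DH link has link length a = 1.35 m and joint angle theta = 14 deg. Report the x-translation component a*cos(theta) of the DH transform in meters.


a*cos(theta) = 1.35*cos(14 deg) = 1.3099

1.3099 m


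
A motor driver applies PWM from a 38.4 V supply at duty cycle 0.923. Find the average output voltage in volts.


V_avg = V_supply * D = 38.4*0.923 = 35.4432

35.4432 V


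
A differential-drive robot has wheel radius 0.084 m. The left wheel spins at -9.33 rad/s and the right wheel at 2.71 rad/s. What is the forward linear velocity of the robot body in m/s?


v = r*(wR + wL)/2 = 0.084*(2.71 + -9.33)/2 = -0.2780

-0.2780 m/s


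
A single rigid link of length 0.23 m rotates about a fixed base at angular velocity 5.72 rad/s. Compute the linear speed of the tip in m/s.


v = L*omega = 0.23 * 5.72 = 1.3156

1.3156 m/s


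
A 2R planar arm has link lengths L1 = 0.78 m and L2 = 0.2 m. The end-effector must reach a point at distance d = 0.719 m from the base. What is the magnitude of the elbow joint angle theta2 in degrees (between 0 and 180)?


cos(th2) = (d^2 - L1^2 - L2^2)/(2*L1*L2) = (0.719^2 - 0.78^2 - 0.2^2)/(2*0.78*0.2) = -0.42127885
th2 = acos(-0.42127885) = 114.9154 deg

114.9154 degrees


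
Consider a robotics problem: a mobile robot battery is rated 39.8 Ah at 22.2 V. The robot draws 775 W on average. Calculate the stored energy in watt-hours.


E = capacity * V = 39.8*22.2 = 883.5600

883.5600 Wh


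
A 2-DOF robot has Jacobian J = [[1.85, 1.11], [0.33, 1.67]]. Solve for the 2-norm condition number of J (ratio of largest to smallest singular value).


JJ^T eigenvalues: trace(JJ^T) = 7.5524, det(JJ^T) = det(J)^2 = 7.41581824
s_max^2 = (7.5524 + sqrt(27.37547280))/2 = 6.39227878
s_min^2 = (7.5524 - sqrt(27.37547280))/2 = 1.16012122
kappa = s_max/s_min = sqrt(6.39227878/1.16012122) = 2.3473

2.3473


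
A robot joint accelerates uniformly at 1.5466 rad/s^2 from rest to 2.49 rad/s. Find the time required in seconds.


t = delta_omega / alpha = 2.49 / 1.5466 = 1.6100

1.6100 s


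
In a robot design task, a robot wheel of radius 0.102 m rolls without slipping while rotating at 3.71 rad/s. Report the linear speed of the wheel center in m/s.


v = omega * r = 3.71 * 0.102 = 0.3784

0.3784 m/s


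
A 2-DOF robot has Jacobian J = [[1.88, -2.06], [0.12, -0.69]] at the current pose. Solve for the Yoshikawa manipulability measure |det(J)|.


det(J) = 1.88*-0.69 - (-2.06)*(0.12) = -1.0500
|det(J)| = 1.0500

1.0500


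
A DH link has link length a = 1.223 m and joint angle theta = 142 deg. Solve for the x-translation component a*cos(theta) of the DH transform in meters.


a*cos(theta) = 1.223*cos(142 deg) = -0.9637

-0.9637 m


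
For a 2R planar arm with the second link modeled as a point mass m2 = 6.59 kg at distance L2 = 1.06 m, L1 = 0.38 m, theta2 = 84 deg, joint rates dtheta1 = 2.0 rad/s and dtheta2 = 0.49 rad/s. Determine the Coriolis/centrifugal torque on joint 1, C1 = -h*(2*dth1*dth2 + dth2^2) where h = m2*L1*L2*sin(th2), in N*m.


h = m2*L1*L2*sin(th2) = 6.59*0.38*1.06*sin(84 deg) = 2.639911
C1 = -h*(2*2.0*0.49 + 0.49^2) = -2.639911*2.2001 = -5.8081

-5.8081 N*m


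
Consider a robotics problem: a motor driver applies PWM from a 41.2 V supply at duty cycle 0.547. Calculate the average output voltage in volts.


V_avg = V_supply * D = 41.2*0.547 = 22.5364

22.5364 V


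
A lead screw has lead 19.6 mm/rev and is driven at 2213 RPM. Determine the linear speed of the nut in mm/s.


v = lead * (RPM/60) = 19.6*2213/60 = 722.9133

722.9133 mm/s


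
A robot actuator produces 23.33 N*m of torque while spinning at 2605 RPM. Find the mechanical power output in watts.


omega = 2605 * 2*pi/60 = 272.794962 rad/s
P = tau * omega = 23.33 * 272.794962 = 6364.3065

6364.3065 W


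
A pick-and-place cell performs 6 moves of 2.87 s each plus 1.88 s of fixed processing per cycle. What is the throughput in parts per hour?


T_cycle = 6*2.87 + 1.88 = 19.1000 s
rate = 3600/T = 188.4817

188.4817 parts/hour


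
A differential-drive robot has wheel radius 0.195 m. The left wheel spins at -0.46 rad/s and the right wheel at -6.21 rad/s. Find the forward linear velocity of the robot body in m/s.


v = r*(wR + wL)/2 = 0.195*(-6.21 + -0.46)/2 = -0.6503

-0.6503 m/s


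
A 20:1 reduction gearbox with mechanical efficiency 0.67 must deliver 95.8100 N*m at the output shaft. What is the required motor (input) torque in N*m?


tau_in = tau_out / (N * eta) = 95.8100 / (20 * 0.67) = 7.1500

7.1500 N*m


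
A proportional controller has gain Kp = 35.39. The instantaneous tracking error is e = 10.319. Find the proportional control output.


u_P = Kp * e = 35.39 * 10.319 = 365.1894

365.1894


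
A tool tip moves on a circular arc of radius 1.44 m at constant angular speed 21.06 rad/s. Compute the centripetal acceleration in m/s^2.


a_c = omega^2 * r = 21.06^2 * 1.44 = 638.6740

638.6740 m/s^2


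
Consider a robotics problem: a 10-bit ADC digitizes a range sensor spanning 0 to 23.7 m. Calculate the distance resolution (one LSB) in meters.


res = range / 2^n = 23.7/2^10 = 23.7/1024 = 0.0231

0.0231 m


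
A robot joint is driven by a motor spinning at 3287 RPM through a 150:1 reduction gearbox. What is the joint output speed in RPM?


omega_joint = omega_motor / N = 3287 / 150 = 21.9133

21.9133 RPM


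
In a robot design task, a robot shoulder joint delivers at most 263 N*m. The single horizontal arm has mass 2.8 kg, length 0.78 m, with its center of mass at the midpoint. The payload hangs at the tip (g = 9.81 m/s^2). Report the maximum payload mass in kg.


tau_arm = m_arm*g*(L/2) = 2.8*9.81*0.78/2 = 10.7125 N*m
tau_payload = tau_max - tau_arm = 263 - 10.7125 = 252.2875
m_payload = tau_payload / (g*L) = 252.2875 / (9.81*0.78) = 32.9710

32.9710 kg
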